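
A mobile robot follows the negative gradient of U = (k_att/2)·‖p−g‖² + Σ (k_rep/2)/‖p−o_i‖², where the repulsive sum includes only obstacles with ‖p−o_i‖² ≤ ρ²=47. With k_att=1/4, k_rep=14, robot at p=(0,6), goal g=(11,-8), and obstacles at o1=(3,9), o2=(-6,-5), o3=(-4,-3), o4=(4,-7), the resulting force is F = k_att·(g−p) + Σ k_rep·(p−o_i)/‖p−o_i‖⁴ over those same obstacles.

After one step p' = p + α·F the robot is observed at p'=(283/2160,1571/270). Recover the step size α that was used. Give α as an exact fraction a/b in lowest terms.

F_att = 1/4·(g−p) = 1/4·(11,-14) = (2.7500,-3.5000)
o1: d²=18 ≤ ρ²=47; F_rep = 14·(-3,-3)/18² = (-0.1296,-0.1296)
o2: d²=157 > ρ²=47 → inactive
o3: d²=97 > ρ²=47 → inactive
o4: d²=185 > ρ²=47 → inactive
F = F_att + ΣF_rep = (2.6204,-3.6296)
Δp = p'−p = (0.1310,-0.1815); α = Δx/Fx = (283/2160) / (283/108) = 1/20
check: Δy/Fy = (-49/270) / (-98/27) = 1/20 ✓

α = 1/20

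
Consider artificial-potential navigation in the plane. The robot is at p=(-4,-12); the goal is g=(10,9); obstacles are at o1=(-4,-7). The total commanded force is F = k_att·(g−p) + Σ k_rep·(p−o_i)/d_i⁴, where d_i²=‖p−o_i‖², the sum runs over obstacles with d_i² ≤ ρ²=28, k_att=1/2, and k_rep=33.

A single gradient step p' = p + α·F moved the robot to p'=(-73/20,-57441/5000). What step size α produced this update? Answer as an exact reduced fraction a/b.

F_att = 1/2·(g−p) = 1/2·(14,21) = (7.0000,10.5000)
o1: d²=25 ≤ ρ²=28; F_rep = 33·(0,-5)/25² = (0.0000,-0.2640)
F = F_att + ΣF_rep = (7.0000,10.2360)
Δp = p'−p = (0.3500,0.5118); α = Δx/Fx = (7/20) / (7) = 1/20
check: Δy/Fy = (2559/5000) / (2559/250) = 1/20 ✓

α = 1/20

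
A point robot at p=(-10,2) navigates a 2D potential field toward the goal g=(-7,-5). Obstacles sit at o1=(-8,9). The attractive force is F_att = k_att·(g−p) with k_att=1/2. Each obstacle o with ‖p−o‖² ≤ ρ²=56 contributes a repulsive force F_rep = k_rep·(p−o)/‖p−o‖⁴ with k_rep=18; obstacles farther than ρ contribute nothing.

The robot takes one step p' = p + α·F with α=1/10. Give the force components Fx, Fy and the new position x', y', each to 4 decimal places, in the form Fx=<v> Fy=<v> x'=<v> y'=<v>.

Fx=1.4872 Fy=-3.5449 x'=-9.8513 y'=1.6455

F_att = 1/2·(g−p) = 1/2·(3,-7) = (1.5000,-3.5000)
o1: d²=53 ≤ ρ²=56; F_rep = 18·(-2,-7)/53² = (-0.0128,-0.0449)
F = F_att + ΣF_rep = (1.4872,-3.5449)
p' = p + 1/10·F = (-9.8513,1.6455)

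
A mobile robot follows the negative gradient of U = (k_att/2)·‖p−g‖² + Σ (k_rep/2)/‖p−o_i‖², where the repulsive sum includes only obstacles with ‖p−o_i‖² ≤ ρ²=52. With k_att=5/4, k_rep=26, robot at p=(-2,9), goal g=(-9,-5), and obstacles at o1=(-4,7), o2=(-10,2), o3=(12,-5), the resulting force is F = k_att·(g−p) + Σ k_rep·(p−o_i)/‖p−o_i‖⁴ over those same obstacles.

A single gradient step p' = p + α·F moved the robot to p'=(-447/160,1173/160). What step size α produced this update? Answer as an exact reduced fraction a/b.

α = 1/10

F_att = 5/4·(g−p) = 5/4·(-7,-14) = (-8.7500,-17.5000)
o1: d²=8 ≤ ρ²=52; F_rep = 26·(2,2)/8² = (0.8125,0.8125)
o2: d²=113 > ρ²=52 → inactive
o3: d²=392 > ρ²=52 → inactive
F = F_att + ΣF_rep = (-7.9375,-16.6875)
Δp = p'−p = (-0.7937,-1.6687); α = Δx/Fx = (-127/160) / (-127/16) = 1/10
check: Δy/Fy = (-267/160) / (-267/16) = 1/10 ✓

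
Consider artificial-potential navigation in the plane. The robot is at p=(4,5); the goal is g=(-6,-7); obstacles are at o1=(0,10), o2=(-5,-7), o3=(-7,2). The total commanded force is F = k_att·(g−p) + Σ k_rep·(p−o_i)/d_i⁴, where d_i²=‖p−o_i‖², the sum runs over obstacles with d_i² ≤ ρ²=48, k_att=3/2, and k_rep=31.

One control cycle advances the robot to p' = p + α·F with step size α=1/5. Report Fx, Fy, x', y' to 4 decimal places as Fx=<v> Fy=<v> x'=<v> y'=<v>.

Fx=-14.9262 Fy=-18.0922 x'=1.0148 y'=1.3816

F_att = 3/2·(g−p) = 3/2·(-10,-12) = (-15.0000,-18.0000)
o1: d²=41 ≤ ρ²=48; F_rep = 31·(4,-5)/41² = (0.0738,-0.0922)
o2: d²=225 > ρ²=48 → inactive
o3: d²=130 > ρ²=48 → inactive
F = F_att + ΣF_rep = (-14.9262,-18.0922)
p' = p + 1/5·F = (1.0148,1.3816)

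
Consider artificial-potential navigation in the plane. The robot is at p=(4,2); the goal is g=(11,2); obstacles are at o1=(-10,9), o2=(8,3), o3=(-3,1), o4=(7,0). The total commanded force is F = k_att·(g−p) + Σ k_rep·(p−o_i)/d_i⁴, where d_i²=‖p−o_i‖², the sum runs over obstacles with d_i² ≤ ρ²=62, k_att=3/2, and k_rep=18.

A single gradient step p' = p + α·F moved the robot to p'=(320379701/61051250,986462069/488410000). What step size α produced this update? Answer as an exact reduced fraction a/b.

F_att = 3/2·(g−p) = 3/2·(7,0) = (10.5000,0.0000)
o1: d²=245 > ρ²=62 → inactive
o2: d²=17 ≤ ρ²=62; F_rep = 18·(-4,-1)/17² = (-0.2491,-0.0623)
o3: d²=50 ≤ ρ²=62; F_rep = 18·(7,1)/50² = (0.0504,0.0072)
o4: d²=13 ≤ ρ²=62; F_rep = 18·(-3,2)/13² = (-0.3195,0.2130)
F = F_att + ΣF_rep = (9.9817,0.1579)
Δp = p'−p = (1.2477,0.0197); α = Δx/Fx = (76174701/61051250) / (304698804/30525625) = 1/8
check: Δy/Fy = (9642069/488410000) / (9642069/61051250) = 1/8 ✓

α = 1/8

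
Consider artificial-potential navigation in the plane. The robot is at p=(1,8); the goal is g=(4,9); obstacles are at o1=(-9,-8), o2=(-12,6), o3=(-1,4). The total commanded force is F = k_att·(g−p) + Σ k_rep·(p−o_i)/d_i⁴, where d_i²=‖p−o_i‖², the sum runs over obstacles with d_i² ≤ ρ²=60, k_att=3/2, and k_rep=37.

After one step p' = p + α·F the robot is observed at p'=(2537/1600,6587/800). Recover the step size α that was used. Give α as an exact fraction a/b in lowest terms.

α = 1/8

F_att = 3/2·(g−p) = 3/2·(3,1) = (4.5000,1.5000)
o1: d²=356 > ρ²=60 → inactive
o2: d²=173 > ρ²=60 → inactive
o3: d²=20 ≤ ρ²=60; F_rep = 37·(2,4)/20² = (0.1850,0.3700)
F = F_att + ΣF_rep = (4.6850,1.8700)
Δp = p'−p = (0.5856,0.2338); α = Δx/Fx = (937/1600) / (937/200) = 1/8
check: Δy/Fy = (187/800) / (187/100) = 1/8 ✓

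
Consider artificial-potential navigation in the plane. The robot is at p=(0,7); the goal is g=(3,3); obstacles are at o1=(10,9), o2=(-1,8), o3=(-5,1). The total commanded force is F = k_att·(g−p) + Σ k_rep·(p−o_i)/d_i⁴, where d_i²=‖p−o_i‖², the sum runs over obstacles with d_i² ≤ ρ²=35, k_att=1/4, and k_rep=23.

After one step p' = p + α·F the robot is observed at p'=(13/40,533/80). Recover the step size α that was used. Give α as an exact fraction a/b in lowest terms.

α = 1/20

F_att = 1/4·(g−p) = 1/4·(3,-4) = (0.7500,-1.0000)
o1: d²=104 > ρ²=35 → inactive
o2: d²=2 ≤ ρ²=35; F_rep = 23·(1,-1)/2² = (5.7500,-5.7500)
o3: d²=61 > ρ²=35 → inactive
F = F_att + ΣF_rep = (6.5000,-6.7500)
Δp = p'−p = (0.3250,-0.3375); α = Δx/Fx = (13/40) / (13/2) = 1/20
check: Δy/Fy = (-27/80) / (-27/4) = 1/20 ✓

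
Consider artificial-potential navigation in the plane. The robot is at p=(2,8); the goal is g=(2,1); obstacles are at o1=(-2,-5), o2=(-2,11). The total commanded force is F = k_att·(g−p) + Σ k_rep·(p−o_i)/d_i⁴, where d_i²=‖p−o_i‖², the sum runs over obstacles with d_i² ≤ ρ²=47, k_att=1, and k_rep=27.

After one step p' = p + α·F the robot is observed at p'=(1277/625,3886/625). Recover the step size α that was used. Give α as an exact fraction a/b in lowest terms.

F_att = 1·(g−p) = 1·(0,-7) = (0.0000,-7.0000)
o1: d²=185 > ρ²=47 → inactive
o2: d²=25 ≤ ρ²=47; F_rep = 27·(4,-3)/25² = (0.1728,-0.1296)
F = F_att + ΣF_rep = (0.1728,-7.1296)
Δp = p'−p = (0.0432,-1.7824); α = Δx/Fx = (27/625) / (108/625) = 1/4
check: Δy/Fy = (-1114/625) / (-4456/625) = 1/4 ✓

α = 1/4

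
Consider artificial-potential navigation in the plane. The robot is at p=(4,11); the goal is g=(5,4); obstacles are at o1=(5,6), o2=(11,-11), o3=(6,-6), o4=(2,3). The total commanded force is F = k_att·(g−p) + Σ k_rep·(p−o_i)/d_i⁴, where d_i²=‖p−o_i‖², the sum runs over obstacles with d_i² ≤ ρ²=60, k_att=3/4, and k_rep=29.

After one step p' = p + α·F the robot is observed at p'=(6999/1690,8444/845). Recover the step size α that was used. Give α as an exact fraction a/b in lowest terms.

F_att = 3/4·(g−p) = 3/4·(1,-7) = (0.7500,-5.2500)
o1: d²=26 ≤ ρ²=60; F_rep = 29·(-1,5)/26² = (-0.0429,0.2145)
o2: d²=533 > ρ²=60 → inactive
o3: d²=293 > ρ²=60 → inactive
o4: d²=68 > ρ²=60 → inactive
F = F_att + ΣF_rep = (0.7071,-5.0355)
Δp = p'−p = (0.1414,-1.0071); α = Δx/Fx = (239/1690) / (239/338) = 1/5
check: Δy/Fy = (-851/845) / (-851/169) = 1/5 ✓

α = 1/5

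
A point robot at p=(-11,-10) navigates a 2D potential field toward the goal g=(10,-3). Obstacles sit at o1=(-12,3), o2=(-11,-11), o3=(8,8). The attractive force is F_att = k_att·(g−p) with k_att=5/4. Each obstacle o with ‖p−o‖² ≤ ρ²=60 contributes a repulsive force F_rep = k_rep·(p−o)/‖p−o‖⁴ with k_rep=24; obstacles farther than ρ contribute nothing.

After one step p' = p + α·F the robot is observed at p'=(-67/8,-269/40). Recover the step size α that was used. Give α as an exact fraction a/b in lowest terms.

α = 1/10

F_att = 5/4·(g−p) = 5/4·(21,7) = (26.2500,8.7500)
o1: d²=170 > ρ²=60 → inactive
o2: d²=1 ≤ ρ²=60; F_rep = 24·(0,1)/1² = (0.0000,24.0000)
o3: d²=685 > ρ²=60 → inactive
F = F_att + ΣF_rep = (26.2500,32.7500)
Δp = p'−p = (2.6250,3.2750); α = Δx/Fx = (21/8) / (105/4) = 1/10
check: Δy/Fy = (131/40) / (131/4) = 1/10 ✓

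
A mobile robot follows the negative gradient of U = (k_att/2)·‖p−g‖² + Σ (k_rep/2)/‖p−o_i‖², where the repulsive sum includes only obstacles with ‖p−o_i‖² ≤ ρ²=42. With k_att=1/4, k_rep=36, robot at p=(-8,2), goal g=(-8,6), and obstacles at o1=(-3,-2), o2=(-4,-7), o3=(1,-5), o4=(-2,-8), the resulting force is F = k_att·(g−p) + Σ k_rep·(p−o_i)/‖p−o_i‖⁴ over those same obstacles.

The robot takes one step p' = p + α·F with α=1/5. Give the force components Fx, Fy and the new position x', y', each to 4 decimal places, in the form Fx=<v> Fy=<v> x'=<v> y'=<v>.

F_att = 1/4·(g−p) = 1/4·(0,4) = (0.0000,1.0000)
o1: d²=41 ≤ ρ²=42; F_rep = 36·(-5,4)/41² = (-0.1071,0.0857)
o2: d²=97 > ρ²=42 → inactive
o3: d²=130 > ρ²=42 → inactive
o4: d²=136 > ρ²=42 → inactive
F = F_att + ΣF_rep = (-0.1071,1.0857)
p' = p + 1/5·F = (-8.0214,2.2171)

Fx=-0.1071 Fy=1.0857 x'=-8.0214 y'=2.2171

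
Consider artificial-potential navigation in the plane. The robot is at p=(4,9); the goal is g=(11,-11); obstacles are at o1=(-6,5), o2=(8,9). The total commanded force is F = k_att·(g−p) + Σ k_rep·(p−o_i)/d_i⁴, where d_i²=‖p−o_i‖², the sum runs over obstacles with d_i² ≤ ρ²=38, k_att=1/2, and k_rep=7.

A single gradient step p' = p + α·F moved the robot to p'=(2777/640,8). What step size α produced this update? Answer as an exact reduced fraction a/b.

α = 1/10

F_att = 1/2·(g−p) = 1/2·(7,-20) = (3.5000,-10.0000)
o1: d²=116 > ρ²=38 → inactive
o2: d²=16 ≤ ρ²=38; F_rep = 7·(-4,0)/16² = (-0.1094,0.0000)
F = F_att + ΣF_rep = (3.3906,-10.0000)
Δp = p'−p = (0.3391,-1.0000); α = Δx/Fx = (217/640) / (217/64) = 1/10
check: Δy/Fy = (-1) / (-10) = 1/10 ✓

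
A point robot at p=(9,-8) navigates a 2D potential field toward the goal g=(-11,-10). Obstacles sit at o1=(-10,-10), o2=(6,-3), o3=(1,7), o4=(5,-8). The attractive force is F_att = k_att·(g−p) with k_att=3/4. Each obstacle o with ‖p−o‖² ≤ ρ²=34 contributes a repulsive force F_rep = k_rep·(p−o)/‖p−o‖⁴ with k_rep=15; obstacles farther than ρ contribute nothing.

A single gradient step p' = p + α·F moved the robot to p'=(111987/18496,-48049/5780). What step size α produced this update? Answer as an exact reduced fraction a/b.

α = 1/5

F_att = 3/4·(g−p) = 3/4·(-20,-2) = (-15.0000,-1.5000)
o1: d²=365 > ρ²=34 → inactive
o2: d²=34 ≤ ρ²=34; F_rep = 15·(3,-5)/34² = (0.0389,-0.0649)
o3: d²=289 > ρ²=34 → inactive
o4: d²=16 ≤ ρ²=34; F_rep = 15·(4,0)/16² = (0.2344,0.0000)
F = F_att + ΣF_rep = (-14.7267,-1.5649)
Δp = p'−p = (-2.9453,-0.3130); α = Δx/Fx = (-54477/18496) / (-272385/18496) = 1/5
check: Δy/Fy = (-1809/5780) / (-1809/1156) = 1/5 ✓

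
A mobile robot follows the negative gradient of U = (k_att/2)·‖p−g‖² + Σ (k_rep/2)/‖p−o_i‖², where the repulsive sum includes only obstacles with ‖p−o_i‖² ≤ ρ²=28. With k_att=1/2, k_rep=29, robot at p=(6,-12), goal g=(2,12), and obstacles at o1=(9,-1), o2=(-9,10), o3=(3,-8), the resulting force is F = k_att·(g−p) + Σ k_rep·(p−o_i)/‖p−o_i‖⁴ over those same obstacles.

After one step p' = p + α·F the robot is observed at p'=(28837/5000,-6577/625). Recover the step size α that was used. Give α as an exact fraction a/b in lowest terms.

α = 1/8

F_att = 1/2·(g−p) = 1/2·(-4,24) = (-2.0000,12.0000)
o1: d²=130 > ρ²=28 → inactive
o2: d²=709 > ρ²=28 → inactive
o3: d²=25 ≤ ρ²=28; F_rep = 29·(3,-4)/25² = (0.1392,-0.1856)
F = F_att + ΣF_rep = (-1.8608,11.8144)
Δp = p'−p = (-0.2326,1.4768); α = Δx/Fx = (-1163/5000) / (-1163/625) = 1/8
check: Δy/Fy = (923/625) / (7384/625) = 1/8 ✓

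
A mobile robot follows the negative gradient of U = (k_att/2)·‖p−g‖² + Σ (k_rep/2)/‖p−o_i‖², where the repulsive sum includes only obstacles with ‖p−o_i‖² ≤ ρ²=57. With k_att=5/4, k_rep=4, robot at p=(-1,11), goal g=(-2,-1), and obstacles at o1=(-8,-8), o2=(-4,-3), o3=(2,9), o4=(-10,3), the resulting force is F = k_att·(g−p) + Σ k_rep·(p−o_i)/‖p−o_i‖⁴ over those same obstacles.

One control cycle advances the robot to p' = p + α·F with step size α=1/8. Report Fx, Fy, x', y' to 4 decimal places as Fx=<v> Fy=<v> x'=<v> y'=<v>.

F_att = 5/4·(g−p) = 5/4·(-1,-12) = (-1.2500,-15.0000)
o1: d²=410 > ρ²=57 → inactive
o2: d²=205 > ρ²=57 → inactive
o3: d²=13 ≤ ρ²=57; F_rep = 4·(-3,2)/13² = (-0.0710,0.0473)
o4: d²=145 > ρ²=57 → inactive
F = F_att + ΣF_rep = (-1.3210,-14.9527)
p' = p + 1/8·F = (-1.1651,9.1309)

Fx=-1.3210 Fy=-14.9527 x'=-1.1651 y'=9.1309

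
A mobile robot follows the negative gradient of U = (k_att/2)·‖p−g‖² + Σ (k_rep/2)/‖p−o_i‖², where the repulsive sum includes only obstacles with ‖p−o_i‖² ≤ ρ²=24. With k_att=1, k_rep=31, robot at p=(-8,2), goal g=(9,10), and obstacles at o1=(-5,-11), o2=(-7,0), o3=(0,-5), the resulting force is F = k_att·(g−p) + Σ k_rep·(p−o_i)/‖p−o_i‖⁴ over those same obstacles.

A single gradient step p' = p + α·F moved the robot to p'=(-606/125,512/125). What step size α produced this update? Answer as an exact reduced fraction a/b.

α = 1/5

F_att = 1·(g−p) = 1·(17,8) = (17.0000,8.0000)
o1: d²=178 > ρ²=24 → inactive
o2: d²=5 ≤ ρ²=24; F_rep = 31·(-1,2)/5² = (-1.2400,2.4800)
o3: d²=113 > ρ²=24 → inactive
F = F_att + ΣF_rep = (15.7600,10.4800)
Δp = p'−p = (3.1520,2.0960); α = Δx/Fx = (394/125) / (394/25) = 1/5
check: Δy/Fy = (262/125) / (262/25) = 1/5 ✓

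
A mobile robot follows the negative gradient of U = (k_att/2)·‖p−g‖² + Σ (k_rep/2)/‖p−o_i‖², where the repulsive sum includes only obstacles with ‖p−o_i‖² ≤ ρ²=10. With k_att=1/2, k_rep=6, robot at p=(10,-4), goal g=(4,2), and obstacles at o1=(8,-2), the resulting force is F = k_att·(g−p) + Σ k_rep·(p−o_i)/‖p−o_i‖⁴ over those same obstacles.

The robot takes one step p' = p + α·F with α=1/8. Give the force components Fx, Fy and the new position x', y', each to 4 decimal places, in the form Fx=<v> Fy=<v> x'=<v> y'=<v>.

F_att = 1/2·(g−p) = 1/2·(-6,6) = (-3.0000,3.0000)
o1: d²=8 ≤ ρ²=10; F_rep = 6·(2,-2)/8² = (0.1875,-0.1875)
F = F_att + ΣF_rep = (-2.8125,2.8125)
p' = p + 1/8·F = (9.6484,-3.6484)

Fx=-2.8125 Fy=2.8125 x'=9.6484 y'=-3.6484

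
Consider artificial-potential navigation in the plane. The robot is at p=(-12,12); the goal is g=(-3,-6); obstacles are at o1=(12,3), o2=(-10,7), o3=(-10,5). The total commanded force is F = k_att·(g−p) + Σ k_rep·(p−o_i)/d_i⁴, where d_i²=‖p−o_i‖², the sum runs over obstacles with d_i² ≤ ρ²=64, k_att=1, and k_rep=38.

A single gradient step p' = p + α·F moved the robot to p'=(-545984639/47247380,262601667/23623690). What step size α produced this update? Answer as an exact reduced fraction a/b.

α = 1/20

F_att = 1·(g−p) = 1·(9,-18) = (9.0000,-18.0000)
o1: d²=657 > ρ²=64 → inactive
o2: d²=29 ≤ ρ²=64; F_rep = 38·(-2,5)/29² = (-0.0904,0.2259)
o3: d²=53 ≤ ρ²=64; F_rep = 38·(-2,7)/53² = (-0.0271,0.0947)
F = F_att + ΣF_rep = (8.8826,-17.6794)
Δp = p'−p = (0.4441,-0.8840); α = Δx/Fx = (20983921/47247380) / (20983921/2362369) = 1/20
check: Δy/Fy = (-20882613/23623690) / (-41765226/2362369) = 1/20 ✓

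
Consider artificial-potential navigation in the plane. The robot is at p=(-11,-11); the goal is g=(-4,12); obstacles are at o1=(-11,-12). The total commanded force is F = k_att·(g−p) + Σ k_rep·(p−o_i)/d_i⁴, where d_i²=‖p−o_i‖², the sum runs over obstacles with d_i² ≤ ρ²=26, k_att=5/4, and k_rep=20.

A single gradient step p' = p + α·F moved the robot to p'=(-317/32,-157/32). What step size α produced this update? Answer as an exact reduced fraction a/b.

F_att = 5/4·(g−p) = 5/4·(7,23) = (8.7500,28.7500)
o1: d²=1 ≤ ρ²=26; F_rep = 20·(0,1)/1² = (0.0000,20.0000)
F = F_att + ΣF_rep = (8.7500,48.7500)
Δp = p'−p = (1.0938,6.0938); α = Δx/Fx = (35/32) / (35/4) = 1/8
check: Δy/Fy = (195/32) / (195/4) = 1/8 ✓

α = 1/8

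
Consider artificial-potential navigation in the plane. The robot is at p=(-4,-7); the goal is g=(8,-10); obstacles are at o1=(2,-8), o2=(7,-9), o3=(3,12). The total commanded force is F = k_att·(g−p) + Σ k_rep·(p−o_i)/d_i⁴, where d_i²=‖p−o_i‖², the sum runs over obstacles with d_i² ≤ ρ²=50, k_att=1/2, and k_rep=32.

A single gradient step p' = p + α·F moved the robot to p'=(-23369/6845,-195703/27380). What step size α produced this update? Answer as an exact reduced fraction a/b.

α = 1/10

F_att = 1/2·(g−p) = 1/2·(12,-3) = (6.0000,-1.5000)
o1: d²=37 ≤ ρ²=50; F_rep = 32·(-6,1)/37² = (-0.1402,0.0234)
o2: d²=125 > ρ²=50 → inactive
o3: d²=410 > ρ²=50 → inactive
F = F_att + ΣF_rep = (5.8598,-1.4766)
Δp = p'−p = (0.5860,-0.1477); α = Δx/Fx = (4011/6845) / (8022/1369) = 1/10
check: Δy/Fy = (-4043/27380) / (-4043/2738) = 1/10 ✓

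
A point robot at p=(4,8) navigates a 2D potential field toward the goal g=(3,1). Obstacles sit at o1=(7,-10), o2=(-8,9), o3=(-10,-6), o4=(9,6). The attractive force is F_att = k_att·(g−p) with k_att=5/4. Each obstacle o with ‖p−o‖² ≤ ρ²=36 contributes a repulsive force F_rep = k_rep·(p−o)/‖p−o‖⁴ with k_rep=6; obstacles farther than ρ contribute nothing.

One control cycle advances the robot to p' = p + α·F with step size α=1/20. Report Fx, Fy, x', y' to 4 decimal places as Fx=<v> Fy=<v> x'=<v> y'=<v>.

Fx=-1.2857 Fy=-8.7357 x'=3.9357 y'=7.5632

F_att = 5/4·(g−p) = 5/4·(-1,-7) = (-1.2500,-8.7500)
o1: d²=333 > ρ²=36 → inactive
o2: d²=145 > ρ²=36 → inactive
o3: d²=392 > ρ²=36 → inactive
o4: d²=29 ≤ ρ²=36; F_rep = 6·(-5,2)/29² = (-0.0357,0.0143)
F = F_att + ΣF_rep = (-1.2857,-8.7357)
p' = p + 1/20·F = (3.9357,7.5632)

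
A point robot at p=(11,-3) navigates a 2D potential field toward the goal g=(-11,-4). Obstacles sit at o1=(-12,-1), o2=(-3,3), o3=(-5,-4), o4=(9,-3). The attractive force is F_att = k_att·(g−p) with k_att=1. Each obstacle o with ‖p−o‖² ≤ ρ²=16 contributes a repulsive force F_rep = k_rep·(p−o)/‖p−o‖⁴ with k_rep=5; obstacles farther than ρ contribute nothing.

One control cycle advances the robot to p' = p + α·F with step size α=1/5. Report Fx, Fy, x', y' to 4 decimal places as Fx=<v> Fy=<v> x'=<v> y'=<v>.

F_att = 1·(g−p) = 1·(-22,-1) = (-22.0000,-1.0000)
o1: d²=533 > ρ²=16 → inactive
o2: d²=232 > ρ²=16 → inactive
o3: d²=257 > ρ²=16 → inactive
o4: d²=4 ≤ ρ²=16; F_rep = 5·(2,0)/4² = (0.6250,0.0000)
F = F_att + ΣF_rep = (-21.3750,-1.0000)
p' = p + 1/5·F = (6.7250,-3.2000)

Fx=-21.3750 Fy=-1.0000 x'=6.7250 y'=-3.2000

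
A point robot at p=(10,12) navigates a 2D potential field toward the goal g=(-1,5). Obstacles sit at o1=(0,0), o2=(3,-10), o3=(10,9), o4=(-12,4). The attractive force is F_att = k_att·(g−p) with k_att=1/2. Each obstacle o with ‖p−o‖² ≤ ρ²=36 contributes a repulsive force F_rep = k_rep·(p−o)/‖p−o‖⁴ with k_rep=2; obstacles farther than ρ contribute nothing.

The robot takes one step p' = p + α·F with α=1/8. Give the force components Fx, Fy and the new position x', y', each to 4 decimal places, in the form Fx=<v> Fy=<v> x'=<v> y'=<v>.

Fx=-5.5000 Fy=-3.4259 x'=9.3125 y'=11.5718

F_att = 1/2·(g−p) = 1/2·(-11,-7) = (-5.5000,-3.5000)
o1: d²=244 > ρ²=36 → inactive
o2: d²=533 > ρ²=36 → inactive
o3: d²=9 ≤ ρ²=36; F_rep = 2·(0,3)/9² = (0.0000,0.0741)
o4: d²=548 > ρ²=36 → inactive
F = F_att + ΣF_rep = (-5.5000,-3.4259)
p' = p + 1/8·F = (9.3125,11.5718)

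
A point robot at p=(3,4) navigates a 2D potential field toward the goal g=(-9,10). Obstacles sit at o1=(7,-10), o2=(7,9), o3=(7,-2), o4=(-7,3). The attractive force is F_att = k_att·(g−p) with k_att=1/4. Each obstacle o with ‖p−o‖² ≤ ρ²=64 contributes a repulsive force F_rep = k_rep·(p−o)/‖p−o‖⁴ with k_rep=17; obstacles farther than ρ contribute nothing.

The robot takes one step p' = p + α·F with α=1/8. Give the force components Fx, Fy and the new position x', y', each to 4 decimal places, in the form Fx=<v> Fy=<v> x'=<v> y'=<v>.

F_att = 1/4·(g−p) = 1/4·(-12,6) = (-3.0000,1.5000)
o1: d²=212 > ρ²=64 → inactive
o2: d²=41 ≤ ρ²=64; F_rep = 17·(-4,-5)/41² = (-0.0405,-0.0506)
o3: d²=52 ≤ ρ²=64; F_rep = 17·(-4,6)/52² = (-0.0251,0.0377)
o4: d²=101 > ρ²=64 → inactive
F = F_att + ΣF_rep = (-3.0656,1.4872)
p' = p + 1/8·F = (2.6168,4.1859)

Fx=-3.0656 Fy=1.4872 x'=2.6168 y'=4.1859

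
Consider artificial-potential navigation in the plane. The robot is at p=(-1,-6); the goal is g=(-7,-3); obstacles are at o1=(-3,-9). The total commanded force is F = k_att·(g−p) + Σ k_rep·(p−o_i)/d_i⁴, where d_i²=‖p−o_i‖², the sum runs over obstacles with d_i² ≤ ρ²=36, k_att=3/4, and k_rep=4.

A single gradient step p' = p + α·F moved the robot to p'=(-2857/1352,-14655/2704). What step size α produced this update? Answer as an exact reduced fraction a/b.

F_att = 3/4·(g−p) = 3/4·(-6,3) = (-4.5000,2.2500)
o1: d²=13 ≤ ρ²=36; F_rep = 4·(2,3)/13² = (0.0473,0.0710)
F = F_att + ΣF_rep = (-4.4527,2.3210)
Δp = p'−p = (-1.1132,0.5803); α = Δx/Fx = (-1505/1352) / (-1505/338) = 1/4
check: Δy/Fy = (1569/2704) / (1569/676) = 1/4 ✓

α = 1/4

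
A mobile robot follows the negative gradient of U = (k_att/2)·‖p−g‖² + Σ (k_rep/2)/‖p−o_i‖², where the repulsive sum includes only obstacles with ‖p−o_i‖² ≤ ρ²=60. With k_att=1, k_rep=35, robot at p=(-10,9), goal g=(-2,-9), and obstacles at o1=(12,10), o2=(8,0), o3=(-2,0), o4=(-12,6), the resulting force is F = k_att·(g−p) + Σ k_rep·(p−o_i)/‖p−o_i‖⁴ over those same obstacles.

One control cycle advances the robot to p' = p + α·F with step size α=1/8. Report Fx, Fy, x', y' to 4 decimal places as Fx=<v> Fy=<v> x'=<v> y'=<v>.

F_att = 1·(g−p) = 1·(8,-18) = (8.0000,-18.0000)
o1: d²=485 > ρ²=60 → inactive
o2: d²=405 > ρ²=60 → inactive
o3: d²=145 > ρ²=60 → inactive
o4: d²=13 ≤ ρ²=60; F_rep = 35·(2,3)/13² = (0.4142,0.6213)
F = F_att + ΣF_rep = (8.4142,-17.3787)
p' = p + 1/8·F = (-8.9482,6.8277)

Fx=8.4142 Fy=-17.3787 x'=-8.9482 y'=6.8277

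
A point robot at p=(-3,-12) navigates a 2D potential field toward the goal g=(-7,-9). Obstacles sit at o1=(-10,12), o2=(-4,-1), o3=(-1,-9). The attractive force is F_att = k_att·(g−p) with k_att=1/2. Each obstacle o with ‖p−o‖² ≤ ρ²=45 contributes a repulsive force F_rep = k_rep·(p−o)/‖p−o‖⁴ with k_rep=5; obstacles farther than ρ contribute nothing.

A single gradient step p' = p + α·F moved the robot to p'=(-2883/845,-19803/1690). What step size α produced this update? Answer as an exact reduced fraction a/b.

α = 1/5

F_att = 1/2·(g−p) = 1/2·(-4,3) = (-2.0000,1.5000)
o1: d²=625 > ρ²=45 → inactive
o2: d²=122 > ρ²=45 → inactive
o3: d²=13 ≤ ρ²=45; F_rep = 5·(-2,-3)/13² = (-0.0592,-0.0888)
F = F_att + ΣF_rep = (-2.0592,1.4112)
Δp = p'−p = (-0.4118,0.2822); α = Δx/Fx = (-348/845) / (-348/169) = 1/5
check: Δy/Fy = (477/1690) / (477/338) = 1/5 ✓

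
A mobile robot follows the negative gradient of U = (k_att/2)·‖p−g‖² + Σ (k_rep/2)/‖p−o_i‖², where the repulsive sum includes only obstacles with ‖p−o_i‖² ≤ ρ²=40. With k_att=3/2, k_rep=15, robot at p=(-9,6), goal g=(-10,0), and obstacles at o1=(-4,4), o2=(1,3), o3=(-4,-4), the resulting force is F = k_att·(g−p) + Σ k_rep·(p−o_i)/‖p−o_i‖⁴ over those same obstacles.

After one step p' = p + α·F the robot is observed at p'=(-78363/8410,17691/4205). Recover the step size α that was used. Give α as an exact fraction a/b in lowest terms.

α = 1/5

F_att = 3/2·(g−p) = 3/2·(-1,-6) = (-1.5000,-9.0000)
o1: d²=29 ≤ ρ²=40; F_rep = 15·(-5,2)/29² = (-0.0892,0.0357)
o2: d²=109 > ρ²=40 → inactive
o3: d²=125 > ρ²=40 → inactive
F = F_att + ΣF_rep = (-1.5892,-8.9643)
Δp = p'−p = (-0.3178,-1.7929); α = Δx/Fx = (-2673/8410) / (-2673/1682) = 1/5
check: Δy/Fy = (-7539/4205) / (-7539/841) = 1/5 ✓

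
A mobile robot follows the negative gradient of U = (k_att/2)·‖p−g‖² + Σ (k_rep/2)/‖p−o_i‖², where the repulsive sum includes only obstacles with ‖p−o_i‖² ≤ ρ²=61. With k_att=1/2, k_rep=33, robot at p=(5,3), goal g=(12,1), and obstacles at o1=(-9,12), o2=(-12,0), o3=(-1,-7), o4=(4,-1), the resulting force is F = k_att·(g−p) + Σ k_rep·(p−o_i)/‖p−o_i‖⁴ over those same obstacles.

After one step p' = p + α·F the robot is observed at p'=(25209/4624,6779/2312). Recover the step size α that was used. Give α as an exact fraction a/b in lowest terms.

F_att = 1/2·(g−p) = 1/2·(7,-2) = (3.5000,-1.0000)
o1: d²=277 > ρ²=61 → inactive
o2: d²=298 > ρ²=61 → inactive
o3: d²=136 > ρ²=61 → inactive
o4: d²=17 ≤ ρ²=61; F_rep = 33·(1,4)/17² = (0.1142,0.4567)
F = F_att + ΣF_rep = (3.6142,-0.5433)
Δp = p'−p = (0.4518,-0.0679); α = Δx/Fx = (2089/4624) / (2089/578) = 1/8
check: Δy/Fy = (-157/2312) / (-157/289) = 1/8 ✓

α = 1/8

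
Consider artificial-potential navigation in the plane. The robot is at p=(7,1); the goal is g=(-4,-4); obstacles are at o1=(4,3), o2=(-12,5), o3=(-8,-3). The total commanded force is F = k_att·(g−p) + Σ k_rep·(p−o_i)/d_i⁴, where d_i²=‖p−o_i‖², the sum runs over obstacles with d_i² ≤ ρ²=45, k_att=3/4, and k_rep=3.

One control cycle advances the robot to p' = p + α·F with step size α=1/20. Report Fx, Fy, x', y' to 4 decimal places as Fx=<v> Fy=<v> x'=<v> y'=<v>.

Fx=-8.1967 Fy=-3.7855 x'=6.5902 y'=0.8107

F_att = 3/4·(g−p) = 3/4·(-11,-5) = (-8.2500,-3.7500)
o1: d²=13 ≤ ρ²=45; F_rep = 3·(3,-2)/13² = (0.0533,-0.0355)
o2: d²=377 > ρ²=45 → inactive
o3: d²=241 > ρ²=45 → inactive
F = F_att + ΣF_rep = (-8.1967,-3.7855)
p' = p + 1/20·F = (6.5902,0.8107)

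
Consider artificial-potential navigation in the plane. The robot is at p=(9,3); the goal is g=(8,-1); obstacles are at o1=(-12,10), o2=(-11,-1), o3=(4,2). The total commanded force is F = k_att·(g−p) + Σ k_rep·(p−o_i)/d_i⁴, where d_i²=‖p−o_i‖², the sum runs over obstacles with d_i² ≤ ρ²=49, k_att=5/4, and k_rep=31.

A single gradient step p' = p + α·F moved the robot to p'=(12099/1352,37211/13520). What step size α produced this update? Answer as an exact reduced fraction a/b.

F_att = 5/4·(g−p) = 5/4·(-1,-4) = (-1.2500,-5.0000)
o1: d²=490 > ρ²=49 → inactive
o2: d²=416 > ρ²=49 → inactive
o3: d²=26 ≤ ρ²=49; F_rep = 31·(5,1)/26² = (0.2293,0.0459)
F = F_att + ΣF_rep = (-1.0207,-4.9541)
Δp = p'−p = (-0.0510,-0.2477); α = Δx/Fx = (-69/1352) / (-345/338) = 1/20
check: Δy/Fy = (-3349/13520) / (-3349/676) = 1/20 ✓

α = 1/20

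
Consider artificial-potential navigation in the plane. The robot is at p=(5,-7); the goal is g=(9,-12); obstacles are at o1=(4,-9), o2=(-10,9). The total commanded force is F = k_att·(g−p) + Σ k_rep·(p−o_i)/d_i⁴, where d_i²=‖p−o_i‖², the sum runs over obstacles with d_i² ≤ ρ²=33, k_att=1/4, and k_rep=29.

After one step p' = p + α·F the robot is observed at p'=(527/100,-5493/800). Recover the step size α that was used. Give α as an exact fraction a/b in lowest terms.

F_att = 1/4·(g−p) = 1/4·(4,-5) = (1.0000,-1.2500)
o1: d²=5 ≤ ρ²=33; F_rep = 29·(1,2)/5² = (1.1600,2.3200)
o2: d²=481 > ρ²=33 → inactive
F = F_att + ΣF_rep = (2.1600,1.0700)
Δp = p'−p = (0.2700,0.1338); α = Δx/Fx = (27/100) / (54/25) = 1/8
check: Δy/Fy = (107/800) / (107/100) = 1/8 ✓

α = 1/8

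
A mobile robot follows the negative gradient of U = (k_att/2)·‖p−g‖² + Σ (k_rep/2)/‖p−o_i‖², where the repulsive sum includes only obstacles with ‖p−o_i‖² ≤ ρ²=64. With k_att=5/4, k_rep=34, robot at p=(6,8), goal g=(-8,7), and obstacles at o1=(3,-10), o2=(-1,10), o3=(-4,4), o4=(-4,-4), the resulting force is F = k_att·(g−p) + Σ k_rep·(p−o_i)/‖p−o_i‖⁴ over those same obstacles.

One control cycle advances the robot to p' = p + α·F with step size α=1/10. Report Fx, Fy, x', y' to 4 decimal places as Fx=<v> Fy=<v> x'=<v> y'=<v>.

Fx=-17.4153 Fy=-1.2742 x'=4.2585 y'=7.8726

F_att = 5/4·(g−p) = 5/4·(-14,-1) = (-17.5000,-1.2500)
o1: d²=333 > ρ²=64 → inactive
o2: d²=53 ≤ ρ²=64; F_rep = 34·(7,-2)/53² = (0.0847,-0.0242)
o3: d²=116 > ρ²=64 → inactive
o4: d²=244 > ρ²=64 → inactive
F = F_att + ΣF_rep = (-17.4153,-1.2742)
p' = p + 1/10·F = (4.2585,7.8726)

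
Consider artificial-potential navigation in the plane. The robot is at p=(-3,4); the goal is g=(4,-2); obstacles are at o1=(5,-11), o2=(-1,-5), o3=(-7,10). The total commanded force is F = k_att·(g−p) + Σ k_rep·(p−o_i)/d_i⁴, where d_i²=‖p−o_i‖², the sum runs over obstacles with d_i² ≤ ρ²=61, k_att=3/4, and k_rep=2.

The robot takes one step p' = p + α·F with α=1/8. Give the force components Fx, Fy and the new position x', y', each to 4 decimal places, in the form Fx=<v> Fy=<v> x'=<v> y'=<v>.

F_att = 3/4·(g−p) = 3/4·(7,-6) = (5.2500,-4.5000)
o1: d²=289 > ρ²=61 → inactive
o2: d²=85 > ρ²=61 → inactive
o3: d²=52 ≤ ρ²=61; F_rep = 2·(4,-6)/52² = (0.0030,-0.0044)
F = F_att + ΣF_rep = (5.2530,-4.5044)
p' = p + 1/8·F = (-2.3434,3.4369)

Fx=5.2530 Fy=-4.5044 x'=-2.3434 y'=3.4369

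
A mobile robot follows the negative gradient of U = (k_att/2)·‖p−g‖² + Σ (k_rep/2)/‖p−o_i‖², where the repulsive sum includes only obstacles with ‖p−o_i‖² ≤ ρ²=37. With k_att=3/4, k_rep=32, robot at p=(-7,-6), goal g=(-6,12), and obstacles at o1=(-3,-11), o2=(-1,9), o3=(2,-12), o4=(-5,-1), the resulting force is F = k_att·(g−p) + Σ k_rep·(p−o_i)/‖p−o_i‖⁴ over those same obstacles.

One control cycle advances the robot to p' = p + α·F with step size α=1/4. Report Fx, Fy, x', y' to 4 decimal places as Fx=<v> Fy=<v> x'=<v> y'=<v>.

Fx=0.6739 Fy=13.3098 x'=-6.8315 y'=-2.6726

F_att = 3/4·(g−p) = 3/4·(1,18) = (0.7500,13.5000)
o1: d²=41 > ρ²=37 → inactive
o2: d²=261 > ρ²=37 → inactive
o3: d²=117 > ρ²=37 → inactive
o4: d²=29 ≤ ρ²=37; F_rep = 32·(-2,-5)/29² = (-0.0761,-0.1902)
F = F_att + ΣF_rep = (0.6739,13.3098)
p' = p + 1/4·F = (-6.8315,-2.6726)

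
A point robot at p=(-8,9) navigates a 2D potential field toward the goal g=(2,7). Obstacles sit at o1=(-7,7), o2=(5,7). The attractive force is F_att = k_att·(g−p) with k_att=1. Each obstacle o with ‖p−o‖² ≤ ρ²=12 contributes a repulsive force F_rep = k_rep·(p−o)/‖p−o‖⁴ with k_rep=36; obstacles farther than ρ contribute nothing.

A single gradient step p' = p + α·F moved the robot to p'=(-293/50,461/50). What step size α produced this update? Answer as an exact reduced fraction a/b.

α = 1/4

F_att = 1·(g−p) = 1·(10,-2) = (10.0000,-2.0000)
o1: d²=5 ≤ ρ²=12; F_rep = 36·(-1,2)/5² = (-1.4400,2.8800)
o2: d²=173 > ρ²=12 → inactive
F = F_att + ΣF_rep = (8.5600,0.8800)
Δp = p'−p = (2.1400,0.2200); α = Δx/Fx = (107/50) / (214/25) = 1/4
check: Δy/Fy = (11/50) / (22/25) = 1/4 ✓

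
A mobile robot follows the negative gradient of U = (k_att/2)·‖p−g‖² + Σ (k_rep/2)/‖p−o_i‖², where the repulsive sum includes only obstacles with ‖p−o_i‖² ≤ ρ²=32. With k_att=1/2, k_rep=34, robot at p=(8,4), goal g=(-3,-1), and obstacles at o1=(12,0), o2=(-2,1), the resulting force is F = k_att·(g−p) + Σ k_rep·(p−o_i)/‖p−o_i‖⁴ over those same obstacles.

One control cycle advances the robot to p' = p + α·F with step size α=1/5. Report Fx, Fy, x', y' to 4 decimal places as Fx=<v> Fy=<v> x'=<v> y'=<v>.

Fx=-5.6328 Fy=-2.3672 x'=6.8734 y'=3.5266

F_att = 1/2·(g−p) = 1/2·(-11,-5) = (-5.5000,-2.5000)
o1: d²=32 ≤ ρ²=32; F_rep = 34·(-4,4)/32² = (-0.1328,0.1328)
o2: d²=109 > ρ²=32 → inactive
F = F_att + ΣF_rep = (-5.6328,-2.3672)
p' = p + 1/5·F = (6.8734,3.5266)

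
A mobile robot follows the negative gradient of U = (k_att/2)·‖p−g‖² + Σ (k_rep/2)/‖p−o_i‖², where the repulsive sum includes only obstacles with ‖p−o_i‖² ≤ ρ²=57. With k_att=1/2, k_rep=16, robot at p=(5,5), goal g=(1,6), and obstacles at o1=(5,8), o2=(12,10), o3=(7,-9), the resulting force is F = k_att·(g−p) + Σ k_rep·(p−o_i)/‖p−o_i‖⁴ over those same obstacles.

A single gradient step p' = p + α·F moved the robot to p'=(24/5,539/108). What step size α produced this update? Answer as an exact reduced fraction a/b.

α = 1/10

F_att = 1/2·(g−p) = 1/2·(-4,1) = (-2.0000,0.5000)
o1: d²=9 ≤ ρ²=57; F_rep = 16·(0,-3)/9² = (0.0000,-0.5926)
o2: d²=74 > ρ²=57 → inactive
o3: d²=200 > ρ²=57 → inactive
F = F_att + ΣF_rep = (-2.0000,-0.0926)
Δp = p'−p = (-0.2000,-0.0093); α = Δx/Fx = (-1/5) / (-2) = 1/10
check: Δy/Fy = (-1/108) / (-5/54) = 1/10 ✓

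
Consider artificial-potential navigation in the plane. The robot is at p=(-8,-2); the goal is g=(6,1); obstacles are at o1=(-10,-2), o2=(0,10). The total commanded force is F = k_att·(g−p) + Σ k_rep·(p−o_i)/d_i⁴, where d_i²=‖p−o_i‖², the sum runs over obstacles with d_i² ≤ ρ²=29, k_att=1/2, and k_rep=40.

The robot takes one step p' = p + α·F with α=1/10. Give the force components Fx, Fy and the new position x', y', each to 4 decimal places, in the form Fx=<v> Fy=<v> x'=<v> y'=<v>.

Fx=12.0000 Fy=1.5000 x'=-6.8000 y'=-1.8500

F_att = 1/2·(g−p) = 1/2·(14,3) = (7.0000,1.5000)
o1: d²=4 ≤ ρ²=29; F_rep = 40·(2,0)/4² = (5.0000,0.0000)
o2: d²=208 > ρ²=29 → inactive
F = F_att + ΣF_rep = (12.0000,1.5000)
p' = p + 1/10·F = (-6.8000,-1.8500)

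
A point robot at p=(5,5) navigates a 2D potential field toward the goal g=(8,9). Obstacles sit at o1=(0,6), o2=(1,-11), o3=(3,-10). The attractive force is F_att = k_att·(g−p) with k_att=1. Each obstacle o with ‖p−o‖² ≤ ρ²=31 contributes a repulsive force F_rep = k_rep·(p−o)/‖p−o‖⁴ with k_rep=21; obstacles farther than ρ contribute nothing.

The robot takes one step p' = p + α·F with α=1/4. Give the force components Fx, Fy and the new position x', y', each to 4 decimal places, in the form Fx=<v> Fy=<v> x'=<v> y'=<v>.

Fx=3.1553 Fy=3.9689 x'=5.7888 y'=5.9922

F_att = 1·(g−p) = 1·(3,4) = (3.0000,4.0000)
o1: d²=26 ≤ ρ²=31; F_rep = 21·(5,-1)/26² = (0.1553,-0.0311)
o2: d²=272 > ρ²=31 → inactive
o3: d²=229 > ρ²=31 → inactive
F = F_att + ΣF_rep = (3.1553,3.9689)
p' = p + 1/4·F = (5.7888,5.9922)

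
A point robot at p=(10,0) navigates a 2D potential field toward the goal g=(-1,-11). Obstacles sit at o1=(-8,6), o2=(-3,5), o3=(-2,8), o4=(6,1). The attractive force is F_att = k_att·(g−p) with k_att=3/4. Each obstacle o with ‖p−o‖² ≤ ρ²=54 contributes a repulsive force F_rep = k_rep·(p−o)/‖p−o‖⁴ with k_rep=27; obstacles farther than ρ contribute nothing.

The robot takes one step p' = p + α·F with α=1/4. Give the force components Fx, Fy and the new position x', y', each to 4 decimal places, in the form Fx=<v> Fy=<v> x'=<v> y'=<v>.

Fx=-7.8763 Fy=-8.3434 x'=8.0309 y'=-2.0859

F_att = 3/4·(g−p) = 3/4·(-11,-11) = (-8.2500,-8.2500)
o1: d²=360 > ρ²=54 → inactive
o2: d²=194 > ρ²=54 → inactive
o3: d²=208 > ρ²=54 → inactive
o4: d²=17 ≤ ρ²=54; F_rep = 27·(4,-1)/17² = (0.3737,-0.0934)
F = F_att + ΣF_rep = (-7.8763,-8.3434)
p' = p + 1/4·F = (8.0309,-2.0859)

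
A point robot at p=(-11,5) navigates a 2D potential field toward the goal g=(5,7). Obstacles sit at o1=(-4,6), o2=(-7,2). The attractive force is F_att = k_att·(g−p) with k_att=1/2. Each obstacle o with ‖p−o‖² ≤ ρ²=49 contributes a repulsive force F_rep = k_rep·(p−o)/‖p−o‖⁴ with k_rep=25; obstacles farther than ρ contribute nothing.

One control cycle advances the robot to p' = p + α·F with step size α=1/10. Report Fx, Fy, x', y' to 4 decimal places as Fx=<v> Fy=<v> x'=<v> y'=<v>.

Fx=7.8400 Fy=1.1200 x'=-10.2160 y'=5.1120

F_att = 1/2·(g−p) = 1/2·(16,2) = (8.0000,1.0000)
o1: d²=50 > ρ²=49 → inactive
o2: d²=25 ≤ ρ²=49; F_rep = 25·(-4,3)/25² = (-0.1600,0.1200)
F = F_att + ΣF_rep = (7.8400,1.1200)
p' = p + 1/10·F = (-10.2160,5.1120)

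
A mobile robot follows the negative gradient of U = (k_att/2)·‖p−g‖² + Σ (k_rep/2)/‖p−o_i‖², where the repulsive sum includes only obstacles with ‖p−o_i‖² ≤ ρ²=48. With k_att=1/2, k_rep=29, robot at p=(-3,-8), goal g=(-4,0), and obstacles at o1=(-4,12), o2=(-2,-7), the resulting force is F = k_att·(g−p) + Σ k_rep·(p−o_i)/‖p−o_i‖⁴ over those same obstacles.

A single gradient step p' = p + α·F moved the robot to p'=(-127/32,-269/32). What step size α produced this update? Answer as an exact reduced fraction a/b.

α = 1/8

F_att = 1/2·(g−p) = 1/2·(-1,8) = (-0.5000,4.0000)
o1: d²=401 > ρ²=48 → inactive
o2: d²=2 ≤ ρ²=48; F_rep = 29·(-1,-1)/2² = (-7.2500,-7.2500)
F = F_att + ΣF_rep = (-7.7500,-3.2500)
Δp = p'−p = (-0.9688,-0.4062); α = Δx/Fx = (-31/32) / (-31/4) = 1/8
check: Δy/Fy = (-13/32) / (-13/4) = 1/8 ✓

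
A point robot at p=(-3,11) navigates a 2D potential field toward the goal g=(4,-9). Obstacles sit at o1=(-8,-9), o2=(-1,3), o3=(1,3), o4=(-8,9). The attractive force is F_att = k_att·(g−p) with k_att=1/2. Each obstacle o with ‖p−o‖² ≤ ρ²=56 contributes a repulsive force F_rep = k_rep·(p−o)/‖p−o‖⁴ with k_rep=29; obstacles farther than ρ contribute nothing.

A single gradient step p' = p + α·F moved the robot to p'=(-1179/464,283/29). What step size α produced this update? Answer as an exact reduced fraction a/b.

α = 1/8

F_att = 1/2·(g−p) = 1/2·(7,-20) = (3.5000,-10.0000)
o1: d²=425 > ρ²=56 → inactive
o2: d²=68 > ρ²=56 → inactive
o3: d²=80 > ρ²=56 → inactive
o4: d²=29 ≤ ρ²=56; F_rep = 29·(5,2)/29² = (0.1724,0.0690)
F = F_att + ΣF_rep = (3.6724,-9.9310)
Δp = p'−p = (0.4591,-1.2414); α = Δx/Fx = (213/464) / (213/58) = 1/8
check: Δy/Fy = (-36/29) / (-288/29) = 1/8 ✓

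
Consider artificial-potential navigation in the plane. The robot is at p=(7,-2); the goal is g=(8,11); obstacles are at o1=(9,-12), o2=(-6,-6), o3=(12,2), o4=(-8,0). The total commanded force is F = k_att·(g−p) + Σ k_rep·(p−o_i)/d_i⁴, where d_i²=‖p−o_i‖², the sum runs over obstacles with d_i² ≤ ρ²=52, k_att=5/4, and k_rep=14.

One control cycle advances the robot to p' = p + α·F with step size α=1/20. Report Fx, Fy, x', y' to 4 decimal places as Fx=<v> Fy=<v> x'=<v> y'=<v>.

F_att = 5/4·(g−p) = 5/4·(1,13) = (1.2500,16.2500)
o1: d²=104 > ρ²=52 → inactive
o2: d²=185 > ρ²=52 → inactive
o3: d²=41 ≤ ρ²=52; F_rep = 14·(-5,-4)/41² = (-0.0416,-0.0333)
o4: d²=229 > ρ²=52 → inactive
F = F_att + ΣF_rep = (1.2084,16.2167)
p' = p + 1/20·F = (7.0604,-1.1892)

Fx=1.2084 Fy=16.2167 x'=7.0604 y'=-1.1892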